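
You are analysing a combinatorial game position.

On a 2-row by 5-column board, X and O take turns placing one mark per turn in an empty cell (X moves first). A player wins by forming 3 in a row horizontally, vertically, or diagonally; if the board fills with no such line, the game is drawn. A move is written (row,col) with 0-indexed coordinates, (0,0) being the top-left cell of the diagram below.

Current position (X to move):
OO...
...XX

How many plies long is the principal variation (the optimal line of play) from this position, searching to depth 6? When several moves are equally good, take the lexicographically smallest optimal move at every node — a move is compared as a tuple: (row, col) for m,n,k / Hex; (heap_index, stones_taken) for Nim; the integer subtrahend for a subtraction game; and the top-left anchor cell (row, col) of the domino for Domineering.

PV length from [OO.../...XX]: 1 ply

p1 X@[OO.../...XX]: (0,2)[OOX../...XX]+0 (0,3)[OO.X./...XX]-1 (0,4)[OO..X/...XX]-1 (1,0)[OO.../X..XX]-1 (1,1)[OO.../.X.XX]-1 (1,2)[OO.../..XXX]+1*
p2 O@[OO.../..XXX] terminal -1; root [OO.../...XX] d6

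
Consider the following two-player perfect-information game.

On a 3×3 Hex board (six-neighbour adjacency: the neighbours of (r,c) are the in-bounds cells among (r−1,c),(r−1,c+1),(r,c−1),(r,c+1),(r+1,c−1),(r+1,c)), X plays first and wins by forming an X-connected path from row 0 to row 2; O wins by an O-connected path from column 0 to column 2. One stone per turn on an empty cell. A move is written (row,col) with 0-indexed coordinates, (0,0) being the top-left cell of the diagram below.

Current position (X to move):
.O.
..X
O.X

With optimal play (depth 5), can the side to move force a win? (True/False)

X winning at [.O./..X/O.X]: True

ply 1, X at .O./..X/O.X | (0,0)=-1→XO./..X/O.X; (0,2)=+1→.OX/..X/O.X*; (1,0)=-1→.O./X.X/O.X; (1,1)=-1→.O./.XX/O.X; (2,1)=-1→.O./..X/OXX
ply 2: .OX/..X/O.X is terminal -1 (O); from .O./..X/O.X depth 5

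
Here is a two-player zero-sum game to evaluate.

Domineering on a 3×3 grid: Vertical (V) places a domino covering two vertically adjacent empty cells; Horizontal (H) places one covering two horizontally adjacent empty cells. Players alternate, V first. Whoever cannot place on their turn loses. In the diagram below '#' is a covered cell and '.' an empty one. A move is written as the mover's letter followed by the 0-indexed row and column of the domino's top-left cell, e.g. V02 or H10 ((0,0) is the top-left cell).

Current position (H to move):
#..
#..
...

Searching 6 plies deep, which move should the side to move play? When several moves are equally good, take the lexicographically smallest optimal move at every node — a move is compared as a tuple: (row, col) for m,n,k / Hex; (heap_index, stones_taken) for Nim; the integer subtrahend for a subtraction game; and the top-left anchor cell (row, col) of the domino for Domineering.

p1 H@[#../#../...]: H01[###/#../...]-1 H11[#../###/...]+1* H20[#../#../##.]-1 H21[#../#../.##]-1
p2 V@[#../###/...] terminal -1; root [#../#../...] d6

H's best at [#../#../...]: H11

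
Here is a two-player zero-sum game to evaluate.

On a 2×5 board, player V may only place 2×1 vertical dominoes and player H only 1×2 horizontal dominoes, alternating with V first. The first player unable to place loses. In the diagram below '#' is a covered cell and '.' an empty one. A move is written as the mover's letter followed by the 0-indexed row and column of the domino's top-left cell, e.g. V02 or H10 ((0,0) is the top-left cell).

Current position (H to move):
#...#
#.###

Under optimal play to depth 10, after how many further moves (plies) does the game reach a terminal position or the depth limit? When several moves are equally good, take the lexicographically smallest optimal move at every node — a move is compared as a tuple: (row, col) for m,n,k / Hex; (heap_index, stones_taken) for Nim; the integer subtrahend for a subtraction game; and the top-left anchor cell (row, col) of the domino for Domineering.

[#...#/#.###] H move#1: H01:+1/###.#/#.###*, H02:-1/#.###/#.###
[###.#/#.###] end (terminal -1, V#2); searched #...#/#.### to 10

PV length from [#...#/#.###]: 1 ply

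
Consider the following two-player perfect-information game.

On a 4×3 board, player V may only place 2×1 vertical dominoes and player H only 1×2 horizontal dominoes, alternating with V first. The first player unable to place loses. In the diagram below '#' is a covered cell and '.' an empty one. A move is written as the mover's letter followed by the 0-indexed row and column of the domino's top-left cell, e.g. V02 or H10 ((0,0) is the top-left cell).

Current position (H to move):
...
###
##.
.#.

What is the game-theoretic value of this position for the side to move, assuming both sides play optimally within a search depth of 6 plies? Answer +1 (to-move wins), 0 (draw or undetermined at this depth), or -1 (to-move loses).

value(.../###/##./.#., H) = -1

[.../###/##./.#.] H move#1: H00:-1/##./###/##./.#.*, H01:-1/.##/###/##./.#.
[##./###/##./.#.] V move#2: V22:+1/##./###/###/.##*
[##./###/###/.##] end (terminal -1, H#3); searched .../###/##./.#. to 6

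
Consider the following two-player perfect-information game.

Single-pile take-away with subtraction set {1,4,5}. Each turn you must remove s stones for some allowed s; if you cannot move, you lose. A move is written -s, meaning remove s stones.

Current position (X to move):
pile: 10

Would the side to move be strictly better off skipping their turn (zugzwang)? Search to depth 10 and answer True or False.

ply 1, X at 10 | -1=-1→9*; -4=-1→6; -5=-1→5
ply 2, O at 9 | -1=+1→8*; -4=-1→5; -5=-1→4
ply 3, X at 8 | -1=-1→7*; -4=-1→4; -5=-1→3
ply 4, O at 7 | -1=-1→6; -4=-1→3; -5=+1→2*
ply 5, X at 2 | -1=-1→1*
ply 6, O at 1 | -1=+1→0*
ply 7: 0 is terminal -1 (X); from 10 depth 10
suppose X passes — search the same position with O to move:
pass> ply 1, O at 10 | -1=-1→9*; -4=-1→6; -5=-1→5
pass> ply 2, X at 9 | -1=+1→8*; -4=-1→5; -5=-1→4
pass> ply 3, O at 8 | -1=-1→7*; -4=-1→4; -5=-1→3
pass> ply 4, X at 7 | -1=-1→6; -4=-1→3; -5=+1→2*
pass> ply 5, O at 2 | -1=-1→1*
pass> ply 6, X at 1 | -1=+1→0*
pass> ply 7: 0 is terminal -1 (O); from 10 depth 10
for X: play -1, pass +1

zugzwang(10, X) = True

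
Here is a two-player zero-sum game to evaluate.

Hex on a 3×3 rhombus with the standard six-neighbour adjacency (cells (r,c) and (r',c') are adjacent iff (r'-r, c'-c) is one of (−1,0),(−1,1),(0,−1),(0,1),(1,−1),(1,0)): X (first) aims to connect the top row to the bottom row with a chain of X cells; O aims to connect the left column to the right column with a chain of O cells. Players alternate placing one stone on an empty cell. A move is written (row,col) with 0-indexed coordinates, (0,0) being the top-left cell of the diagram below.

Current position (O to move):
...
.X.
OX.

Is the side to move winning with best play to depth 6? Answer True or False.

O winning at [.../.X./OX.]: False

[.../.X./OX.] O move#1: (0,0):-1/O../.X./OX.*, (0,1):-1/.O./.X./OX., (0,2):-1/..O/.X./OX., (1,0):-1/.../OX./OX., (1,2):-1/.../.XO/OX., (2,2):-1/.../.X./OXO
[O../.X./OX.] X move#2: (0,1):+1/OX./.X./OX.*, (0,2):+1/O.X/.X./OX., (1,0):+1/O../XX./OX., (1,2):+1/O../.XX/OX., (2,2):+1/O../.X./OXX
[OX./.X./OX.] end (terminal -1, O#3); searched .../.X./OX. to 6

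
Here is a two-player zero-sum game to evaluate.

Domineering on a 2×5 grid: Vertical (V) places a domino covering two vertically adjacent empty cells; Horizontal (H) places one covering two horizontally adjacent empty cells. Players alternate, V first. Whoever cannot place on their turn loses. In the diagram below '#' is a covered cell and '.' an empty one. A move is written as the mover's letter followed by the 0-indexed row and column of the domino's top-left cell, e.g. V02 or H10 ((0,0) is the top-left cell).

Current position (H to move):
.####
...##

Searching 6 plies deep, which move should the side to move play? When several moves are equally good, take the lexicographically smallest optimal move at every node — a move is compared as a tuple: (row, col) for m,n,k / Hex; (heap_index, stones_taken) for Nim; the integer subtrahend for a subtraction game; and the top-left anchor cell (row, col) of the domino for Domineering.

H's best at [.####/...##]: H10

ply 1, H at .####/...## | H10=+1→.####/##.##*; H11=-1→.####/.####
ply 2: .####/##.## is terminal -1 (V); from .####/...## depth 6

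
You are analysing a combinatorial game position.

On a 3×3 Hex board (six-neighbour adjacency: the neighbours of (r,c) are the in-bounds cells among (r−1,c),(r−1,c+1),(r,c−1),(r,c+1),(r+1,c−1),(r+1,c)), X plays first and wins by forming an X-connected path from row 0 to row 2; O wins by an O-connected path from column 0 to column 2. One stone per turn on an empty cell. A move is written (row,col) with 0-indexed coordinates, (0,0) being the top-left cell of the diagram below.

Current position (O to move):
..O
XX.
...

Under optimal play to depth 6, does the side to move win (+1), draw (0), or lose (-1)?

[..O/XX./...] O move#1: (0,0):-1/O.O/XX./...*, (0,1):-1/.OO/XX./..., (1,2):-1/..O/XXO/..., (2,0):-1/..O/XX./O.., (2,1):-1/..O/XX./.O., (2,2):-1/..O/XX./..O
[O.O/XX./...] X move#2: (0,1):+1/OXO/XX./...*, (1,2):-1/O.O/XXX/..., (2,0):-1/O.O/XX./X.., (2,1):-1/O.O/XX./.X., (2,2):-1/O.O/XX./..X
[OXO/XX./...] O move#3: (1,2):-1/OXO/XXO/...*, (2,0):-1/OXO/XX./O.., (2,1):-1/OXO/XX./.O., (2,2):-1/OXO/XX./..O
[OXO/XXO/...] X move#4: (2,0):+1/OXO/XXO/X..*, (2,1):+1/OXO/XXO/.X., (2,2):+1/OXO/XXO/..X
[OXO/XXO/X..] end (terminal -1, O#5); searched ..O/XX./... to 6

value(..O/XX./..., O) = -1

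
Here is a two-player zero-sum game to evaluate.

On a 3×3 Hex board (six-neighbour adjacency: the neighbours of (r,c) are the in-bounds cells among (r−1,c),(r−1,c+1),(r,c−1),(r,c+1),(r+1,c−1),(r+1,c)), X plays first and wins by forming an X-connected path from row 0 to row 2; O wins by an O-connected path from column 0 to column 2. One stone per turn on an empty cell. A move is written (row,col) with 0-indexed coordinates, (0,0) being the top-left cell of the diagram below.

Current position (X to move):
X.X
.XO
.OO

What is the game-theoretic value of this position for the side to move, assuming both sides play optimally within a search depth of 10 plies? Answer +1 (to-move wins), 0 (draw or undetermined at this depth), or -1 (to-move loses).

p1 X@[X.X/.XO/.OO]: (0,1)[XXX/.XO/.OO]-1 (1,0)[X.X/XXO/.OO]-1 (2,0)[X.X/.XO/XOO]+1*
p2 O@[X.X/.XO/XOO] terminal -1; root [X.X/.XO/.OO] d10

value(X.X/.XO/.OO, X) = +1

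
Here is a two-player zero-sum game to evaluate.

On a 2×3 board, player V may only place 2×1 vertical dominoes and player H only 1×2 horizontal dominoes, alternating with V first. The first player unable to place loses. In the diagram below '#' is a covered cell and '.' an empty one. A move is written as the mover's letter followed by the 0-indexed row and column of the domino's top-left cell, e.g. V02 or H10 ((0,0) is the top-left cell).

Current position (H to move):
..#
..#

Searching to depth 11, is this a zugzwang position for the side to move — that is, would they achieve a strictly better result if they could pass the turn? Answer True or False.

zugzwang(..#/..#, H) = False

ply 1, H at ..#/..# | H00=+1→###/..#*; H10=+1→..#/###
ply 2: ###/..# is terminal -1 (V); from ..#/..# depth 11
pass branch (V moves first from the same position):
  | ply 1, V at ..#/..# | V00=+1→#.#/#.#*; V01=+1→.##/.##
  | ply 2: #.#/#.# is terminal -1 (H); from ..#/..# depth 11
H moving scores +1; H passing scores -1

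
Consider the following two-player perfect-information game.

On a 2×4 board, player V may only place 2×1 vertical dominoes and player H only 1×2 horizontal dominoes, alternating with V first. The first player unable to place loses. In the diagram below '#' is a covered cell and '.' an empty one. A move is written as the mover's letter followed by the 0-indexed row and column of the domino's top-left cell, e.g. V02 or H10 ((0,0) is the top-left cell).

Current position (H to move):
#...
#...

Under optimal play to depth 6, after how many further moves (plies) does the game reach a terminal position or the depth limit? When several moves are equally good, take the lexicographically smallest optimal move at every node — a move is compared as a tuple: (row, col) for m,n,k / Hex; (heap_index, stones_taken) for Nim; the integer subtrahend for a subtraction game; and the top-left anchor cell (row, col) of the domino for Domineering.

PV length from [#.../#...]: 3 plies

ply 1, H at #.../#... | H01=+1→###./#...*; H02=+1→#.##/#...; H11=+1→#.../###.; H12=+1→#.../#.##
ply 2, V at ###./#... | V03=-1→####/#..#*
ply 3, H at ####/#..# | H11=+1→####/####*
ply 4: ####/#### is terminal -1 (V); from #.../#... depth 6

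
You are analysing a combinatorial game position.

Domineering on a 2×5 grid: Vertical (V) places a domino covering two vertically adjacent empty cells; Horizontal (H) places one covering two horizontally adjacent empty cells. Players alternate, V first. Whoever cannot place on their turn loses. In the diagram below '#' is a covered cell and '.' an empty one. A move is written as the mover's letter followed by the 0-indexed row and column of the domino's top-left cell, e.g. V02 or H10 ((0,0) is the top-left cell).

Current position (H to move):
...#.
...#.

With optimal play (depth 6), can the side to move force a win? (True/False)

p1 H@[...#./...#.]: H00[##.#./...#.]-1* H01[.###./...#.]-1 H10[...#./##.#.]-1 H11[...#./.###.]-1
p2 V@[##.#./...#.]: V02[####./..##.]+1* V04[##.##/...##]-1
p3 H@[####./..##.]: H10[####./####.]-1*
p4 V@[####./####.]: V04[#####/#####]+1*
p5 H@[#####/#####] terminal -1; root [...#./...#.] d6

H winning at [...#./...#.]: False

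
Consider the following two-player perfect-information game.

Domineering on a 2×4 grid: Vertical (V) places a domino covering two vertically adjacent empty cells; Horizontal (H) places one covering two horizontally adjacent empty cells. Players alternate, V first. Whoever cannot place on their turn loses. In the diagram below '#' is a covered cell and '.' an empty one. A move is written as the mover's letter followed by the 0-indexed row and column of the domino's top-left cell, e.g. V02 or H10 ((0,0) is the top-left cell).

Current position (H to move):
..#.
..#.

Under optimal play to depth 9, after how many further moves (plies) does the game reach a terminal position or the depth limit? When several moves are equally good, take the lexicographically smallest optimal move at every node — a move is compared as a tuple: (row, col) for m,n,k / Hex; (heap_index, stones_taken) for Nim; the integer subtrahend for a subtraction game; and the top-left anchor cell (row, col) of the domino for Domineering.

ply 1, H at ..#./..#. | H00=+1→###./..#.*; H10=+1→..#./###.
ply 2, V at ###./..#. | V03=-1→####/..##*
ply 3, H at ####/..## | H10=+1→####/####*
ply 4: ####/#### is terminal -1 (V); from ..#./..#. depth 9

PV length from [..#./..#.]: 3 plies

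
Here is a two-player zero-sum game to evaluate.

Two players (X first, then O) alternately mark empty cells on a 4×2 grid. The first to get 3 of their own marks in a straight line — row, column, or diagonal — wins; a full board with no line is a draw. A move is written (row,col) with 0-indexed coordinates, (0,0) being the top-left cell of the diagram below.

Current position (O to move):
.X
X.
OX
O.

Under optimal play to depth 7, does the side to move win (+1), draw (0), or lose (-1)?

value(.X/X./OX/O., O) = 0

[.X/X./OX/O.] O move#1: (0,0):-1/OX/X./OX/O., (1,1):+0/.X/XO/OX/O.*, (3,1):-1/.X/X./OX/OO
[.X/XO/OX/O.] X move#2: (0,0):+0/XX/XO/OX/O.*, (3,1):+0/.X/XO/OX/OX
[XX/XO/OX/O.] O move#3: (3,1):+0/XX/XO/OX/OO*
[XX/XO/OX/OO] end (terminal +0, X#4); searched .X/X./OX/O. to 7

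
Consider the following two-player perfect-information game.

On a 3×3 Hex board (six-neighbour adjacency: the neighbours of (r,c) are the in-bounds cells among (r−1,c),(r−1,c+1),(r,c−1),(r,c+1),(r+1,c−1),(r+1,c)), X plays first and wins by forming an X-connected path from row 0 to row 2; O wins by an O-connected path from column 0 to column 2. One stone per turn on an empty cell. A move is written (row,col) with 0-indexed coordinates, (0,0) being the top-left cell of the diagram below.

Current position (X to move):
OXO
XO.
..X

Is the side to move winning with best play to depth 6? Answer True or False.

X winning at [OXO/XO./..X]: True

p1 X@[OXO/XO./..X]: (1,2)[OXO/XOX/..X]-1 (2,0)[OXO/XO./X.X]+1* (2,1)[OXO/XO./.XX]-1
p2 O@[OXO/XO./X.X] terminal -1; root [OXO/XO./..X] d6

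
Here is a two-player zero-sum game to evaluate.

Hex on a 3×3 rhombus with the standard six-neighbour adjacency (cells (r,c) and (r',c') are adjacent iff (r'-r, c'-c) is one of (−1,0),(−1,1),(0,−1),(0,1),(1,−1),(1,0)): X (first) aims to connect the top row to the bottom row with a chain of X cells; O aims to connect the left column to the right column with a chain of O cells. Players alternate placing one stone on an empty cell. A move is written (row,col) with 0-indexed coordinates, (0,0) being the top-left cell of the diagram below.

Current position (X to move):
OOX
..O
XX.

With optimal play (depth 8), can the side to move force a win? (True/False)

[OOX/..O/XX.] X move#1: (1,0):-1/OOX/X.O/XX., (1,1):+1/OOX/.XO/XX.*, (2,2):-1/OOX/..O/XXX
[OOX/.XO/XX.] end (terminal -1, O#2); searched OOX/..O/XX. to 8

X winning at [OOX/..O/XX.]: True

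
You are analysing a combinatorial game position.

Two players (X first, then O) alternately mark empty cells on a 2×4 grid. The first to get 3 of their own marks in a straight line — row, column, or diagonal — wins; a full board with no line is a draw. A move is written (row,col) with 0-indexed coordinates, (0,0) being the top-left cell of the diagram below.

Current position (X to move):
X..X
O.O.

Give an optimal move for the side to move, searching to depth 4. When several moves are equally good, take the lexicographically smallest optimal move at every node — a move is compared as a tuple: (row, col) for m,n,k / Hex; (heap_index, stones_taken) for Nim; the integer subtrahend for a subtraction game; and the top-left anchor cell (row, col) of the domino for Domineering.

X's best at [X..X/O.O.]: (1,1)

ply 1, X at X..X/O.O. | (0,1)=-1→XX.X/O.O.; (0,2)=-1→X.XX/O.O.; (1,1)=+0→X..X/OXO.*; (1,3)=-1→X..X/O.OX
ply 2, O at X..X/OXO. | (0,1)=+0→XO.X/OXO.*; (0,2)=+0→X.OX/OXO.; (1,3)=+0→X..X/OXOO
ply 3, X at XO.X/OXO. | (0,2)=+0→XOXX/OXO.*; (1,3)=+0→XO.X/OXOX
ply 4, O at XOXX/OXO. | (1,3)=+0→XOXX/OXOO*
ply 5: XOXX/OXOO is terminal +0 (X); from X..X/O.O. depth 4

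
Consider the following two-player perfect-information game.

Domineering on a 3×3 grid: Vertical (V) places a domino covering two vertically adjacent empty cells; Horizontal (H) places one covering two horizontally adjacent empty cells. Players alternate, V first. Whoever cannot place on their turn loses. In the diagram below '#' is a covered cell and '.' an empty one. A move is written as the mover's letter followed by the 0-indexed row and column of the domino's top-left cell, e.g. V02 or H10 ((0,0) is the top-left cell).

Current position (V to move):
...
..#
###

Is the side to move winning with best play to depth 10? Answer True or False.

ply 1, V at .../..#/### | V00=-1→#../#.#/###; V01=+1→.#./.##/###*
ply 2: .#./.##/### is terminal -1 (H); from .../..#/### depth 10

V winning at [.../..#/###]: True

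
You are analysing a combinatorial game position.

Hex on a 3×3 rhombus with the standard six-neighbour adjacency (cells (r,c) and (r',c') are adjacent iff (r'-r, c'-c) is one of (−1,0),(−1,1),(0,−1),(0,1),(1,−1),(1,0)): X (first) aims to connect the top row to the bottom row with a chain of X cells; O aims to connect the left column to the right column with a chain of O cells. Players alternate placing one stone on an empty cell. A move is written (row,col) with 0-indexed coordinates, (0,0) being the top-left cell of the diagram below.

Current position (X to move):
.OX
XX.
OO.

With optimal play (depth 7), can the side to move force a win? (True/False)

X winning at [.OX/XX./OO.]: False

p1 X@[.OX/XX./OO.]: (0,0)[XOX/XX./OO.]-1* (1,2)[.OX/XXX/OO.]-1 (2,2)[.OX/XX./OOX]-1
p2 O@[XOX/XX./OO.]: (1,2)[XOX/XXO/OO.]+1* (2,2)[XOX/XX./OOO]+1
p3 X@[XOX/XXO/OO.] terminal -1; root [.OX/XX./OO.] d7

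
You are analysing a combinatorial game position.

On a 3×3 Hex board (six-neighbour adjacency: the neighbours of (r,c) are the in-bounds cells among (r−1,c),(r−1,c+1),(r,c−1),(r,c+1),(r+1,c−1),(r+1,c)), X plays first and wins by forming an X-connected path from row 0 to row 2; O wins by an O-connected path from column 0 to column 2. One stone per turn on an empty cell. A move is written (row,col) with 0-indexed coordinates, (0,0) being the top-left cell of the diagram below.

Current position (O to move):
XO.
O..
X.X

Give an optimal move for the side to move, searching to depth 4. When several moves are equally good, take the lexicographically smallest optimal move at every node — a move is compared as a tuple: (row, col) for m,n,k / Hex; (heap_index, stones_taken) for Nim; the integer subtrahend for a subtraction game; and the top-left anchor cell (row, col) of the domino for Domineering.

[XO./O../X.X] O move#1: (0,2):+1/XOO/O../X.X*, (1,1):+1/XO./OO./X.X, (1,2):+1/XO./O.O/X.X, (2,1):-1/XO./O../XOX
[XOO/O../X.X] end (terminal -1, X#2); searched XO./O../X.X to 4

O's best at [XO./O../X.X]: (0,2)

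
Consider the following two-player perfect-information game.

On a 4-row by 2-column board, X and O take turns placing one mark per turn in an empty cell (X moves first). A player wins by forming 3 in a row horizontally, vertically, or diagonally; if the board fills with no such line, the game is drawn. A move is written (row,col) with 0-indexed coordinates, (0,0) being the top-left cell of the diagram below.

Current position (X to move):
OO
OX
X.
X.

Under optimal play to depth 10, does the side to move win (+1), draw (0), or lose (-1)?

value(OO/OX/X./X., X) = 0

ply 1, X at OO/OX/X./X. | (2,1)=+0→OO/OX/XX/X.*; (3,1)=+0→OO/OX/X./XX
ply 2, O at OO/OX/XX/X. | (3,1)=+0→OO/OX/XX/XO*
ply 3: OO/OX/XX/XO is terminal +0 (X); from OO/OX/X./X. depth 10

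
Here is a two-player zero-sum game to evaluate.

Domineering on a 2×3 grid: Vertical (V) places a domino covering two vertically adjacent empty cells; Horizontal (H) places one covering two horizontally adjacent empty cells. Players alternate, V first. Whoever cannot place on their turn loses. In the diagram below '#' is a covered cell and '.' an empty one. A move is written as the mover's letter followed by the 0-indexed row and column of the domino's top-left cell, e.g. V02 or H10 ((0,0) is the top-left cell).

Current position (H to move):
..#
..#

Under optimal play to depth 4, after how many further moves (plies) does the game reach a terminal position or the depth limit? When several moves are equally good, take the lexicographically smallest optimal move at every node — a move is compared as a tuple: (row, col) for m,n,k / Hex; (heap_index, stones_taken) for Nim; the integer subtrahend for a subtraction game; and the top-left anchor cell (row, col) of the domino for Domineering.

PV length from [..#/..#]: 1 ply

[..#/..#] H move#1: H00:+1/###/..#*, H10:+1/..#/###
[###/..#] end (terminal -1, V#2); searched ..#/..# to 4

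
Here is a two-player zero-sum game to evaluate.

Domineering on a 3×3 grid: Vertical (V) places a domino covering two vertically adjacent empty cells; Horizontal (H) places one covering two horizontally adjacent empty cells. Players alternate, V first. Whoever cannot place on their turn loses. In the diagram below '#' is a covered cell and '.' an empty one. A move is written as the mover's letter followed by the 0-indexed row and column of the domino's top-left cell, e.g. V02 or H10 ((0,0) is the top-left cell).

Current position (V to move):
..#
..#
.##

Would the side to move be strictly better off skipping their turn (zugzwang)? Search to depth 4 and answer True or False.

zugzwang(..#/..#/.##, V) = False

p1 V@[..#/..#/.##]: V00[#.#/#.#/.##]+1* V01[.##/.##/.##]+1 V10[..#/#.#/###]-1
p2 H@[#.#/#.#/.##] terminal -1; root [..#/..#/.##] d4
suppose V passes — search the same position with H to move:
pass> p1 H@[..#/..#/.##]: H00[###/..#/.##]-1 H10[..#/###/.##]+1*
pass> p2 V@[..#/###/.##] terminal -1; root [..#/..#/.##] d4
for V: play +1, pass -1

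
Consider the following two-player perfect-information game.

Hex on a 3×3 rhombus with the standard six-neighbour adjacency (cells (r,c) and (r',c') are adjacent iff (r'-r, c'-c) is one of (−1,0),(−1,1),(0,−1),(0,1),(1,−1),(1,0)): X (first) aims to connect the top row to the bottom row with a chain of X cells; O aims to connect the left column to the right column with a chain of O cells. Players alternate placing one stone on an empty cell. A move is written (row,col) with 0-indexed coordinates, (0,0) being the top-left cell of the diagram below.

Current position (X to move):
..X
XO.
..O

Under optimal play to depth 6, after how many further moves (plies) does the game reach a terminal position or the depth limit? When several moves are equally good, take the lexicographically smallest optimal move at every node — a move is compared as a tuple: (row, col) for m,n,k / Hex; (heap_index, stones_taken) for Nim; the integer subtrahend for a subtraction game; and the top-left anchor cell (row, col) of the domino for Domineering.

PV length from [..X/XO./..O]: 5 plies

ply 1, X at ..X/XO./..O | (0,0)=-1→X.X/XO./..O; (0,1)=-1→.XX/XO./..O; (1,2)=+1→..X/XOX/..O*; (2,0)=+1→..X/XO./X.O; (2,1)=+1→..X/XO./.XO
ply 2, O at ..X/XOX/..O | (0,0)=-1→O.X/XOX/..O*; (0,1)=-1→.OX/XOX/..O; (2,0)=-1→..X/XOX/O.O; (2,1)=-1→..X/XOX/.OO
ply 3, X at O.X/XOX/..O | (0,1)=+1→OXX/XOX/..O*; (2,0)=+1→O.X/XOX/X.O; (2,1)=+1→O.X/XOX/.XO
ply 4, O at OXX/XOX/..O | (2,0)=-1→OXX/XOX/O.O*; (2,1)=-1→OXX/XOX/.OO
ply 5, X at OXX/XOX/O.O | (2,1)=+1→OXX/XOX/OXO*
ply 6: OXX/XOX/OXO is terminal -1 (O); from ..X/XO./..O depth 6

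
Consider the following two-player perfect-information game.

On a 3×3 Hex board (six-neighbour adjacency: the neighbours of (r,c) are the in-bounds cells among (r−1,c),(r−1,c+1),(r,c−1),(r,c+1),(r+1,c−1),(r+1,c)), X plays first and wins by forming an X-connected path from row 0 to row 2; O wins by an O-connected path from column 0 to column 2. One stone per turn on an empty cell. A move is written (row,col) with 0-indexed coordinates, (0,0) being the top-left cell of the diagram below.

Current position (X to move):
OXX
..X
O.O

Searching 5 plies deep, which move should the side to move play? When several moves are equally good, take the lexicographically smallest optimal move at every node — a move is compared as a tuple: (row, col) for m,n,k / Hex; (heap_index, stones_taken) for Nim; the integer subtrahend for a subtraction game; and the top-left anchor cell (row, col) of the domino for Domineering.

X's best at [OXX/..X/O.O]: (2,1)

p1 X@[OXX/..X/O.O]: (1,0)[OXX/X.X/O.O]-1 (1,1)[OXX/.XX/O.O]-1 (2,1)[OXX/..X/OXO]+1*
p2 O@[OXX/..X/OXO] terminal -1; root [OXX/..X/O.O] d5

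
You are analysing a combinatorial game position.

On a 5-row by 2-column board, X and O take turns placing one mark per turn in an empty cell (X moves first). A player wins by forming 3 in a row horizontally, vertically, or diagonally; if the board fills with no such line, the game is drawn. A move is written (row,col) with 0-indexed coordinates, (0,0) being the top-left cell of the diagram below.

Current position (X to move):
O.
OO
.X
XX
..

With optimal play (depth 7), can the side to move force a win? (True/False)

X winning at [O./OO/.X/XX/..]: True

[O./OO/.X/XX/..] X move#1: (0,1):-1/OX/OO/.X/XX/.., (2,0):+1/O./OO/XX/XX/..*, (4,0):-1/O./OO/.X/XX/X., (4,1):+1/O./OO/.X/XX/.X
[O./OO/XX/XX/..] O move#2: (0,1):-1/OO/OO/XX/XX/..*, (4,0):-1/O./OO/XX/XX/O., (4,1):-1/O./OO/XX/XX/.O
[OO/OO/XX/XX/..] X move#3: (4,0):+1/OO/OO/XX/XX/X.*, (4,1):+1/OO/OO/XX/XX/.X
[OO/OO/XX/XX/X.] end (terminal -1, O#4); searched O./OO/.X/XX/.. to 7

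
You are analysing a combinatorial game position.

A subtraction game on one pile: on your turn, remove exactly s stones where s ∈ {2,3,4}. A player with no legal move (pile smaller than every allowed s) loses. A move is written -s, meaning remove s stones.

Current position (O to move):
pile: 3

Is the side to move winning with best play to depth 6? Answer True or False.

p1 O@[3]: -2[1]+1* -3[0]+1
p2 X@[1] terminal -1; root [3] d6

O winning at [3]: True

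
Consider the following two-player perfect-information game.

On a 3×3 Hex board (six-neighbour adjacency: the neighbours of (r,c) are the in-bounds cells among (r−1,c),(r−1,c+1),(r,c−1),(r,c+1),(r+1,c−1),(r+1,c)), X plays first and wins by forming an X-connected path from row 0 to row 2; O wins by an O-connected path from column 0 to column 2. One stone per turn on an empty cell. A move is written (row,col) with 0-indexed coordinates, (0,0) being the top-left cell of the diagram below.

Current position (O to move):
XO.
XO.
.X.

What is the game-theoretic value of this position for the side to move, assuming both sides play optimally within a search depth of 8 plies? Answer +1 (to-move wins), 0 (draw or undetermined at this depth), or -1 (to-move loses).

p1 O@[XO./XO./.X.]: (0,2)[XOO/XO./.X.]-1 (1,2)[XO./XOO/.X.]-1 (2,0)[XO./XO./OX.]+1* (2,2)[XO./XO./.XO]-1
p2 X@[XO./XO./OX.]: (0,2)[XOX/XO./OX.]-1* (1,2)[XO./XOX/OX.]-1 (2,2)[XO./XO./OXX]-1
p3 O@[XOX/XO./OX.]: (1,2)[XOX/XOO/OX.]+1* (2,2)[XOX/XO./OXO]-1
p4 X@[XOX/XOO/OX.] terminal -1; root [XO./XO./.X.] d8

value(XO./XO./.X., O) = +1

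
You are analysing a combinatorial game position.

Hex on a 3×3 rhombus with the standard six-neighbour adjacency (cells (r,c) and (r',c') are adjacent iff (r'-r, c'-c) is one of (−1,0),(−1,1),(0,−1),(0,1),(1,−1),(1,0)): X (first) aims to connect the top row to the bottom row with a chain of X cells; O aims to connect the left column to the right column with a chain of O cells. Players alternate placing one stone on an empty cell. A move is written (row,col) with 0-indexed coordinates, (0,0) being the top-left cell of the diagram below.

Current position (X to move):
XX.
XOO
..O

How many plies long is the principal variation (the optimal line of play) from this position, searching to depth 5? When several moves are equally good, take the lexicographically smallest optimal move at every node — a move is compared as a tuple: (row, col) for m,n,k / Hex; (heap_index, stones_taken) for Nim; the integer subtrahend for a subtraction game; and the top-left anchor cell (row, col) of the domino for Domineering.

ply 1, X at XX./XOO/..O | (0,2)=-1→XXX/XOO/..O; (2,0)=+1→XX./XOO/X.O*; (2,1)=-1→XX./XOO/.XO
ply 2: XX./XOO/X.O is terminal -1 (O); from XX./XOO/..O depth 5

PV length from [XX./XOO/..O]: 1 ply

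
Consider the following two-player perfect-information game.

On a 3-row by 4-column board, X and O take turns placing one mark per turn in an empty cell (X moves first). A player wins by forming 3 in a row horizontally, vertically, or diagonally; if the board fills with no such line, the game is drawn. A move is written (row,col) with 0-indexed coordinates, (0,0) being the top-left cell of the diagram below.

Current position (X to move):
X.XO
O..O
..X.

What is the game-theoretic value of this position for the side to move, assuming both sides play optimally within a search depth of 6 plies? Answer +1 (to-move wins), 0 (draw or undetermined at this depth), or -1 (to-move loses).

[X.XO/O..O/..X.] X move#1: (0,1):+1/XXXO/O..O/..X.*, (1,1):+1/X.XO/OX.O/..X., (1,2):+1/X.XO/O.XO/..X., (2,0):-1/X.XO/O..O/X.X., (2,1):-1/X.XO/O..O/.XX., (2,3):+1/X.XO/O..O/..XX
[XXXO/O..O/..X.] end (terminal -1, O#2); searched X.XO/O..O/..X. to 6

value(X.XO/O..O/..X., X) = +1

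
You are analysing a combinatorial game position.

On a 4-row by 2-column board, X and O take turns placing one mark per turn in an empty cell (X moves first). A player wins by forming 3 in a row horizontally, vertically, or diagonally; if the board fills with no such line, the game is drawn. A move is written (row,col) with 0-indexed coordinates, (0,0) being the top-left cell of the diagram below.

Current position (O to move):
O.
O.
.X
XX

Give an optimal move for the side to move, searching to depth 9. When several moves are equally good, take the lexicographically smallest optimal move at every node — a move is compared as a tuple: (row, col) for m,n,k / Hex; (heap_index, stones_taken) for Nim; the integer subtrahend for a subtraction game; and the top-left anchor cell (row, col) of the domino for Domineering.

[O./O./.X/XX] O move#1: (0,1):-1/OO/O./.X/XX, (1,1):+0/O./OO/.X/XX, (2,0):+1/O./O./OX/XX*
[O./O./OX/XX] end (terminal -1, X#2); searched O./O./.X/XX to 9

O's best at [O./O./.X/XX]: (2,0)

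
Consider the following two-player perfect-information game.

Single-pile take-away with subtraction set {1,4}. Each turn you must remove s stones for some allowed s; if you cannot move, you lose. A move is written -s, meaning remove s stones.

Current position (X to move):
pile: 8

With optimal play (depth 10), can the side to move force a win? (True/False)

ply 1, X at 8 | -1=+1→7*; -4=-1→4
ply 2, O at 7 | -1=-1→6*; -4=-1→3
ply 3, X at 6 | -1=+1→5*; -4=+1→2
ply 4, O at 5 | -1=-1→4*; -4=-1→1
ply 5, X at 4 | -1=-1→3; -4=+1→0*
ply 6: 0 is terminal -1 (O); from 8 depth 10

X winning at [8]: True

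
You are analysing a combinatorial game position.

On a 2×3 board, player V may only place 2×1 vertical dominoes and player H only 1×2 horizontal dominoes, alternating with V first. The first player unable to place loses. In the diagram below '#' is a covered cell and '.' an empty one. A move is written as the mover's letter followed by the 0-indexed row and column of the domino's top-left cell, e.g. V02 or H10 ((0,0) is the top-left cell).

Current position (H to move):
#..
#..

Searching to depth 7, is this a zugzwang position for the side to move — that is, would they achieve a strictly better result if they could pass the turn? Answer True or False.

zugzwang(#../#.., H) = False

ply 1, H at #../#.. | H01=+1→###/#..*; H11=+1→#../###
ply 2: ###/#.. is terminal -1 (V); from #../#.. depth 7
if H skipped the turn, V would face:
~ ply 1, V at #../#.. | V01=+1→##./##.*; V02=+1→#.#/#.#
~ ply 2: ##./##. is terminal -1 (H); from #../#.. depth 7
compare (H): move=+1 vs pass=-1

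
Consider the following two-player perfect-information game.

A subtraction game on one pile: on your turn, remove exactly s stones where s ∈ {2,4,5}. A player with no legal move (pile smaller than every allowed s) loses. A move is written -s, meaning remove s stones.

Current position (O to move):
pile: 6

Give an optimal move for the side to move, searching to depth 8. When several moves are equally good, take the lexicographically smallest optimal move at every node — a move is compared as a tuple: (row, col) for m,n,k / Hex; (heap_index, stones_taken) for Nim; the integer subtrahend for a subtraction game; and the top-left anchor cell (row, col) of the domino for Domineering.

O's best at [6]: -5

p1 O@[6]: -2[4]-1 -4[2]-1 -5[1]+1*
p2 X@[1] terminal -1; root [6] d8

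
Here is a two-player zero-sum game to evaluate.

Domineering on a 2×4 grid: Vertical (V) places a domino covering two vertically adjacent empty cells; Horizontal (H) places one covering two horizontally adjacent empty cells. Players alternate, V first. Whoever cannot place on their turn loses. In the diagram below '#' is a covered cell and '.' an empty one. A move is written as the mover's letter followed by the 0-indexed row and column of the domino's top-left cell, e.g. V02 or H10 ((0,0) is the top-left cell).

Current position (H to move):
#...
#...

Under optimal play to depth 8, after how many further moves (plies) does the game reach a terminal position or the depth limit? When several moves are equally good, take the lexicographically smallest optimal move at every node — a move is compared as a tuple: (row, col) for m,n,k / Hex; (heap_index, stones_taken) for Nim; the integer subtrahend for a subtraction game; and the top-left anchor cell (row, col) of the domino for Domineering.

p1 H@[#.../#...]: H01[###./#...]+1* H02[#.##/#...]+1 H11[#.../###.]+1 H12[#.../#.##]+1
p2 V@[###./#...]: V03[####/#..#]-1*
p3 H@[####/#..#]: H11[####/####]+1*
p4 V@[####/####] terminal -1; root [#.../#...] d8

PV length from [#.../#...]: 3 plies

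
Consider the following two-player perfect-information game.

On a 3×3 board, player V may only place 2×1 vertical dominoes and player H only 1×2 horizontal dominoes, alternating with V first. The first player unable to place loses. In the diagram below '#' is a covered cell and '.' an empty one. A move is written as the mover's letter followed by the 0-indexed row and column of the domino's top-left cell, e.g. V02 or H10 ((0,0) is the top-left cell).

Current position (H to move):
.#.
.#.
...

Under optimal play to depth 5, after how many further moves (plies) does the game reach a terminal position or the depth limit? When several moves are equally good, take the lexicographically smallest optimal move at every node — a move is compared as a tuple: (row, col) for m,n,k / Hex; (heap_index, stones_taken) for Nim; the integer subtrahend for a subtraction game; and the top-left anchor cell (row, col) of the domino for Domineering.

[.#./.#./...] H move#1: H20:-1/.#./.#./##.*, H21:-1/.#./.#./.##
[.#./.#./##.] V move#2: V00:+1/##./##./##.*, V02:+1/.##/.##/##., V12:+1/.#./.##/###
[##./##./##.] end (terminal -1, H#3); searched .#./.#./... to 5

PV length from [.#./.#./...]: 2 plies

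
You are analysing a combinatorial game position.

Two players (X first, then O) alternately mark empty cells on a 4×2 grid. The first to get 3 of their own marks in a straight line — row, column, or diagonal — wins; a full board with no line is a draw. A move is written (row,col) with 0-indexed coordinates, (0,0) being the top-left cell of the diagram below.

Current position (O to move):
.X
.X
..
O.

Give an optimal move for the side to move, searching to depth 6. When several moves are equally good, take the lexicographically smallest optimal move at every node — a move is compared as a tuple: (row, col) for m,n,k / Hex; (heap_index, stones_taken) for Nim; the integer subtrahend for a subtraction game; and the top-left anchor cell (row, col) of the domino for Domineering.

[.X/.X/../O.] O move#1: (0,0):-1/OX/.X/../O., (1,0):-1/.X/OX/../O., (2,0):-1/.X/.X/O./O., (2,1):+0/.X/.X/.O/O.*, (3,1):-1/.X/.X/../OO
[.X/.X/.O/O.] X move#2: (0,0):+0/XX/.X/.O/O.*, (1,0):+0/.X/XX/.O/O., (2,0):+0/.X/.X/XO/O., (3,1):+0/.X/.X/.O/OX
[XX/.X/.O/O.] O move#3: (1,0):+0/XX/OX/.O/O.*, (2,0):+0/XX/.X/OO/O., (3,1):+0/XX/.X/.O/OO
[XX/OX/.O/O.] X move#4: (2,0):+0/XX/OX/XO/O.*, (3,1):-1/XX/OX/.O/OX
[XX/OX/XO/O.] O move#5: (3,1):+0/XX/OX/XO/OO*
[XX/OX/XO/OO] end (terminal +0, X#6); searched .X/.X/../O. to 6

O's best at [.X/.X/../O.]: (2,1)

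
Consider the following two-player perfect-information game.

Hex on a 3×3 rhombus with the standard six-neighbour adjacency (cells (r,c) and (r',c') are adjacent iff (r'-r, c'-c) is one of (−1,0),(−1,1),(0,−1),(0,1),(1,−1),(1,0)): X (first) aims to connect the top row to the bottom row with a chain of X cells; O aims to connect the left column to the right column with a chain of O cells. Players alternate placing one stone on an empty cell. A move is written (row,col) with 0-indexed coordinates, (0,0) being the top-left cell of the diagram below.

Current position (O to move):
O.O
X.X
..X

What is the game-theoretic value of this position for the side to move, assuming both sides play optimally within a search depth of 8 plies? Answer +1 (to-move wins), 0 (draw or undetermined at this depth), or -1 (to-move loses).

value(O.O/X.X/..X, O) = +1

ply 1, O at O.O/X.X/..X | (0,1)=+1→OOO/X.X/..X*; (1,1)=+1→O.O/XOX/..X; (2,0)=+1→O.O/X.X/O.X; (2,1)=-1→O.O/X.X/.OX
ply 2: OOO/X.X/..X is terminal -1 (X); from O.O/X.X/..X depth 8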